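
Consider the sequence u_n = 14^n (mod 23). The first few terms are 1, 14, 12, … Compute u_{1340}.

2

We have u_0 = 1; u_1 = 14; u_2 = 12; u_3 = 7; u_4 = 6; u_5 = 15; u_6 = 3; u_7 = 19; u_8 = 13; u_9 = 21; u_{10} = 18; u_{11} = 22; u_{12} = 9; u_{13} = 11; u_{14} = 16; u_{15} = 17; u_{16} = 8; u_{17} = 20; u_{18} = 4; u_{19} = 10; u_{20} = 2; u_{21} = 5; u_{22} = 1.
The sequence repeats with period 22.
(1340 - 0) mod 22 = 20, so u_{1340} = u_{20} = 2.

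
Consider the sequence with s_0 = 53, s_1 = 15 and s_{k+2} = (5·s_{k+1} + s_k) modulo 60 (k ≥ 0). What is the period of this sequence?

Computing terms: s_0 = 53; s_1 = 15; s_2 = 8; s_3 = 55; s_4 = 43; s_5 = 30; s_6 = 13; s_7 = 35; s_8 = 8; s_9 = 15; s_{10} = 23; s_{11} = 10; s_{12} = 13; s_{13} = 15; s_{14} = 28; s_{15} = 35; s_{16} = 23; s_{17} = 30; s_{18} = 53; s_{19} = 55; s_{20} = 28; s_{21} = 15; s_{22} = 43; s_{23} = 50; s_{24} = 53; s_{25} = 15.
Since (s_{24}, s_{25}) = (s_0, s_1) = (53, 15) (two consecutive terms determine the rest), the sequence is periodic with period 24.

24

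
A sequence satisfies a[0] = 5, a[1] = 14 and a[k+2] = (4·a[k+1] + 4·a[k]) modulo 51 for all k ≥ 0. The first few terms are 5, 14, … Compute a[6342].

We have a[0] = 5, a[1] = 14, a[2] = 25, a[3] = 3, a[4] = 10, a[5] = 1, a[6] = 44, a[7] = 27, a[8] = 29, a[9] = 20, a[10] = 43, a[11] = 48, a[12] = 7, a[13] = 16, a[14] = 41, a[15] = 24, a[16] = 5, a[17] = 14.
The sequence repeats with period 16.
So a[6342] = a[0 + ((6342-0) mod 16)] = a[6] = 44.

44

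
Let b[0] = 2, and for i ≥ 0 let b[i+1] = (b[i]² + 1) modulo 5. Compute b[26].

b[0] = 2; b[1] = 0; b[2] = 1; b[3] = 2.
The sequence repeats with period 3.
(26 - 0) mod 3 = 2, so b[26] = b[2] = 1.

1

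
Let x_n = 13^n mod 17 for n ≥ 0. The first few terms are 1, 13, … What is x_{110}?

16

x_0 = 1, x_1 = 13, x_2 = 16, x_3 = 4, x_4 = 1.
The sequence repeats with period 4.
(110 - 0) mod 4 = 2, so x_{110} = x_2 = 16.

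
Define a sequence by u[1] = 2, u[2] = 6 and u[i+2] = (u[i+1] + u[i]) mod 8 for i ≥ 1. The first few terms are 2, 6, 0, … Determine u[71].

u[1] = 2; u[2] = 6; u[3] = 0; u[4] = 6; u[5] = 6; u[6] = 4; u[7] = 2; u[8] = 6.
Since (u[7], u[8]) = (u[1], u[2]) = (2, 6) (two consecutive terms determine the rest), the sequence is periodic with period 6.
(71 - 1) mod 6 = 4, so u[71] = u[5] = 6.

6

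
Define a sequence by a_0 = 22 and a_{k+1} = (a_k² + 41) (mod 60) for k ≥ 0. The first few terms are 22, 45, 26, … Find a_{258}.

Computing terms: a_0 = 22,  a_1 = 45,  a_2 = 26,  a_3 = 57,  a_4 = 50,  a_5 = 21,  a_6 = 2,  a_7 = 45.
Since a_7 = a_1 = 45, the sequence is eventually periodic: after a pre-period of length 1 it cycles with period 6.
For k ≥ 1, a_k depends only on (k - 1) mod 6. (258 - 1) mod 6 = 5, so a_{258} = a_6 = 2.

2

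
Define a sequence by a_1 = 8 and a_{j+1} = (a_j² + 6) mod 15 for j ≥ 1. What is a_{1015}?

7

a_1 = 8,  a_2 = 10,  a_3 = 1,  a_4 = 7,  a_5 = 10.
Since a_5 = a_2 = 10, the sequence is eventually periodic: after a pre-period of length 1 it cycles with period 3.
For j ≥ 2, a_j depends only on (j - 2) mod 3. (1015 - 2) mod 3 = 2, so a_{1015} = a_4 = 7.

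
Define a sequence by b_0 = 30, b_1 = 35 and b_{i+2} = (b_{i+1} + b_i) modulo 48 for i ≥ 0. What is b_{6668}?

We have b_0 = 30, b_1 = 35, b_2 = 17, b_3 = 4, b_4 = 21, b_5 = 25, b_6 = 46, b_7 = 23, b_8 = 21, b_9 = 44, b_{10} = 17, b_{11} = 13, b_{12} = 30, b_{13} = 43, b_{14} = 25, b_{15} = 20, b_{16} = 45, b_{17} = 17, b_{18} = 14, b_{19} = 31, b_{20} = 45, b_{21} = 28, b_{22} = 25, b_{23} = 5, b_{24} = 30, b_{25} = 35.
Since (b_{24}, b_{25}) = (b_0, b_1) = (30, 35) (two consecutive terms determine the rest), the sequence is periodic with period 24.
So b_{6668} = b_{0 + ((6668-0) mod 24)} = b_{20} = 45.

45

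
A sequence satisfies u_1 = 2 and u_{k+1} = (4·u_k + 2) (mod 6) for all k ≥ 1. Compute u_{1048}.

2

We have u_1 = 2; u_2 = 4; u_3 = 0; u_4 = 2.
Since u_4 = u_1 = 2, the sequence is periodic with period 3.
(1048 - 1) mod 3 = 0, so u_{1048} = u_1 = 2.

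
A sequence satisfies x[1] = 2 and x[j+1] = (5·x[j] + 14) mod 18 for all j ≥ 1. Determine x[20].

Computing terms: x[1] = 2,  x[2] = 6,  x[3] = 8,  x[4] = 0,  x[5] = 14,  x[6] = 12,  x[7] = 2.
The sequence repeats with period 6.
So x[20] = x[1 + ((20-1) mod 6)] = x[2] = 6.

6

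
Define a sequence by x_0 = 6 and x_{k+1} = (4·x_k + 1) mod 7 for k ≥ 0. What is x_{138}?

Listing terms: x_0 = 6,  x_1 = 4,  x_2 = 3,  x_3 = 6.
Since x_3 = x_0 = 6, the sequence is periodic with period 3.
(138 - 0) mod 3 = 0, so x_{138} = x_0 = 6.

6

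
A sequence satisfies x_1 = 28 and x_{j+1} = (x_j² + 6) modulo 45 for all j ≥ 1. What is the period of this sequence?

6

x_1 = 28; x_2 = 25; x_3 = 1; x_4 = 7; x_5 = 10; x_6 = 16; x_7 = 37; x_8 = 25.
Since x_8 = x_2 = 25, the sequence is eventually periodic: after a pre-period of length 1 it cycles with period 6.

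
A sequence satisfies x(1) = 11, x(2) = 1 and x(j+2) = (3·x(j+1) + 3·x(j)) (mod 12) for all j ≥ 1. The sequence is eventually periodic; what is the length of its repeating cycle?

Computing terms: x(1) = 11; x(2) = 1; x(3) = 0; x(4) = 3; x(5) = 9; x(6) = 0; x(7) = 3.
Since (x(6), x(7)) = (x(3), x(4)) = (0, 3) (two consecutive terms determine the rest), the sequence is eventually periodic: after a pre-period of length 2 it cycles with period 3.

3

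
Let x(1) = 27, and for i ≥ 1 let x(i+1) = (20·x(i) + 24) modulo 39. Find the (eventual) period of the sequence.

We have x(1) = 27,  x(2) = 18,  x(3) = 33,  x(4) = 21,  x(5) = 15,  x(6) = 12,  x(7) = 30,  x(8) = 0,  x(9) = 24,  x(10) = 36,  x(11) = 3,  x(12) = 6,  x(13) = 27.
The sequence repeats with period 12.

12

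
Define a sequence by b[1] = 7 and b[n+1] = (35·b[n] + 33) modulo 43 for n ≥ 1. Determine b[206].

We have b[1] = 7, b[2] = 20, b[3] = 2, b[4] = 17, b[5] = 26, b[6] = 40, b[7] = 14, b[8] = 7.
The sequence repeats with period 7.
So b[206] = b[1 + ((206-1) mod 7)] = b[3] = 2.

2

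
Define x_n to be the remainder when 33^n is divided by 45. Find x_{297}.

We have x_1 = 33,  x_2 = 9,  x_3 = 27,  x_4 = 36,  x_5 = 18,  x_6 = 9.
Since x_6 = x_2 = 9, the sequence is eventually periodic: after a pre-period of length 1 it cycles with period 4.
For n ≥ 2, x_n depends only on (n - 2) mod 4. (297 - 2) mod 4 = 3, so x_{297} = x_5 = 18.

18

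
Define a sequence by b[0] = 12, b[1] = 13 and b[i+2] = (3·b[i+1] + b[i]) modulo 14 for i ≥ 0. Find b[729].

Listing terms: b[0] = 12; b[1] = 13; b[2] = 9; b[3] = 12; b[4] = 3; b[5] = 7; b[6] = 10; b[7] = 9; b[8] = 9; b[9] = 8; b[10] = 5; b[11] = 9; b[12] = 4; b[13] = 7; b[14] = 11; b[15] = 12; b[16] = 5; b[17] = 13; b[18] = 2; b[19] = 5; b[20] = 3; b[21] = 0; b[22] = 3; b[23] = 9; b[24] = 2; b[25] = 1; b[26] = 5; b[27] = 2; b[28] = 11; b[29] = 7; b[30] = 4; b[31] = 5; b[32] = 5; b[33] = 6; b[34] = 9; b[35] = 5; b[36] = 10; b[37] = 7; b[38] = 3; b[39] = 2; b[40] = 9; b[41] = 1; b[42] = 12; b[43] = 9; b[44] = 11; b[45] = 0; b[46] = 11; b[47] = 5; b[48] = 12; b[49] = 13.
Since (b[48], b[49]) = (b[0], b[1]) = (12, 13) (two consecutive terms determine the rest), the sequence is periodic with period 48.
(729 - 0) mod 48 = 9, so b[729] = b[9] = 8.

8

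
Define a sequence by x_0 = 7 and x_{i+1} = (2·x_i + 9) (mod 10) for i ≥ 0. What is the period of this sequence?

Computing terms: x_0 = 7,  x_1 = 3,  x_2 = 5,  x_3 = 9,  x_4 = 7.
Since x_4 = x_0 = 7, the sequence is periodic with period 4.

4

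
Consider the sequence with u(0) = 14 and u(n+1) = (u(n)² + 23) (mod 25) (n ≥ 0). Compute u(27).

u(0) = 14; u(1) = 19; u(2) = 9; u(3) = 4; u(4) = 14.
The sequence repeats with period 4.
(27 - 0) mod 4 = 3, so u(27) = u(3) = 4.

4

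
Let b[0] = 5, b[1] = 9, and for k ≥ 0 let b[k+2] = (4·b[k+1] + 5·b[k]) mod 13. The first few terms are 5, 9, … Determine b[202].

9

Computing terms: b[0] = 5,  b[1] = 9,  b[2] = 9,  b[3] = 3,  b[4] = 5,  b[5] = 9.
Since (b[4], b[5]) = (b[0], b[1]) = (5, 9) (two consecutive terms determine the rest), the sequence is periodic with period 4.
So b[202] = b[0 + ((202-0) mod 4)] = b[2] = 9.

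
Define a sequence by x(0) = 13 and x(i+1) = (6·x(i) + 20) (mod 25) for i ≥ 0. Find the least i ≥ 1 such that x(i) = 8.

x(0) = 13,  x(1) = 23,  x(2) = 8,  x(3) = 18,  x(4) = 3,  x(5) = 13.
Since x(5) = x(0) = 13, the sequence is periodic with period 5.
The value 8 first appears (with i ≥ 1) at x(2).

2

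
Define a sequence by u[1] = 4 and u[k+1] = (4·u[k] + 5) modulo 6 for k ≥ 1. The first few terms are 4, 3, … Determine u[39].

Listing terms: u[1] = 4; u[2] = 3; u[3] = 5; u[4] = 1; u[5] = 3.
Since u[5] = u[2] = 3, the sequence is eventually periodic: after a pre-period of length 1 it cycles with period 3.
For k ≥ 2, u[k] depends only on (k - 2) mod 3. (39 - 2) mod 3 = 1, so u[39] = u[3] = 5.

5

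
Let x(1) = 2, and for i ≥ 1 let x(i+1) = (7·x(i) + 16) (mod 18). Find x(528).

Computing terms: x(1) = 2; x(2) = 12; x(3) = 10; x(4) = 14; x(5) = 6; x(6) = 4; x(7) = 8; x(8) = 0; x(9) = 16; x(10) = 2.
Since x(10) = x(1) = 2, the sequence is periodic with period 9.
(528 - 1) mod 9 = 5, so x(528) = x(6) = 4.

4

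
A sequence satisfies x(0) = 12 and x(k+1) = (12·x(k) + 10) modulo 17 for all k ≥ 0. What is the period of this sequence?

16

We have x(0) = 12, x(1) = 1, x(2) = 5, x(3) = 2, x(4) = 0, x(5) = 10, x(6) = 11, x(7) = 6, x(8) = 14, x(9) = 8, x(10) = 4, x(11) = 7, x(12) = 9, x(13) = 16, x(14) = 15, x(15) = 3, x(16) = 12.
Since x(16) = x(0) = 12, the sequence is periodic with period 16.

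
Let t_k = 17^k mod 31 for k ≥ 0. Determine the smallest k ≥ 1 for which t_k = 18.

Listing terms: t_0 = 1; t_1 = 17; t_2 = 10; t_3 = 15; t_4 = 7; t_5 = 26; t_6 = 8; t_7 = 12; t_8 = 18; t_9 = 27; t_{10} = 25; t_{11} = 22; t_{12} = 2; t_{13} = 3; t_{14} = 20; t_{15} = 30; t_{16} = 14; t_{17} = 21; t_{18} = 16; t_{19} = 24; t_{20} = 5; t_{21} = 23; t_{22} = 19; t_{23} = 13; t_{24} = 4; t_{25} = 6; t_{26} = 9; t_{27} = 29; t_{28} = 28; t_{29} = 11; t_{30} = 1.
The sequence repeats with period 30.
The value 18 first appears (with k ≥ 1) at t_8.

8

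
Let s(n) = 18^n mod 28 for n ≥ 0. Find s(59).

We have s(0) = 1, s(1) = 18, s(2) = 16, s(3) = 8, s(4) = 4, s(5) = 16.
Since s(5) = s(2) = 16, the sequence is eventually periodic: after a pre-period of length 2 it cycles with period 3.
For n ≥ 2, s(n) depends only on (n - 2) mod 3. (59 - 2) mod 3 = 0, so s(59) = s(2) = 16.

16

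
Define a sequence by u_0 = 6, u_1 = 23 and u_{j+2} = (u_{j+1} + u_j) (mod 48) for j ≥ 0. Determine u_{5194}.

We have u_0 = 6; u_1 = 23; u_2 = 29; u_3 = 4; u_4 = 33; u_5 = 37; u_6 = 22; u_7 = 11; u_8 = 33; u_9 = 44; u_{10} = 29; u_{11} = 25; u_{12} = 6; u_{13} = 31; u_{14} = 37; u_{15} = 20; u_{16} = 9; u_{17} = 29; u_{18} = 38; u_{19} = 19; u_{20} = 9; u_{21} = 28; u_{22} = 37; u_{23} = 17; u_{24} = 6; u_{25} = 23.
The sequence repeats with period 24.
(5194 - 0) mod 24 = 10, so u_{5194} = u_{10} = 29.

29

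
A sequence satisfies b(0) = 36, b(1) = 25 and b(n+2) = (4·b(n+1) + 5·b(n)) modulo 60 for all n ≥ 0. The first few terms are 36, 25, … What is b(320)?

40

We have b(0) = 36, b(1) = 25, b(2) = 40, b(3) = 45, b(4) = 20, b(5) = 5, b(6) = 0, b(7) = 25, b(8) = 40.
Since (b(7), b(8)) = (b(1), b(2)) = (25, 40) (two consecutive terms determine the rest), the sequence is eventually periodic: after a pre-period of length 1 it cycles with period 6.
For n ≥ 1, b(n) depends only on (n - 1) mod 6. (320 - 1) mod 6 = 1, so b(320) = b(2) = 40.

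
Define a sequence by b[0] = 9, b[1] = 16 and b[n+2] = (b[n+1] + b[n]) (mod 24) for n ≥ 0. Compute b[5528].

21

b[0] = 9,  b[1] = 16,  b[2] = 1,  b[3] = 17,  b[4] = 18,  b[5] = 11,  b[6] = 5,  b[7] = 16,  b[8] = 21,  b[9] = 13,  b[10] = 10,  b[11] = 23,  b[12] = 9,  b[13] = 8,  b[14] = 17,  b[15] = 1,  b[16] = 18,  b[17] = 19,  b[18] = 13,  b[19] = 8,  b[20] = 21,  b[21] = 5,  b[22] = 2,  b[23] = 7,  b[24] = 9,  b[25] = 16.
Since (b[24], b[25]) = (b[0], b[1]) = (9, 16) (two consecutive terms determine the rest), the sequence is periodic with period 24.
So b[5528] = b[0 + ((5528-0) mod 24)] = b[8] = 21.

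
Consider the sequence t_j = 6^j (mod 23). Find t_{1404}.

3

We have t_1 = 6,  t_2 = 13,  t_3 = 9,  t_4 = 8,  t_5 = 2,  t_6 = 12,  t_7 = 3,  t_8 = 18,  t_9 = 16,  t_{10} = 4,  t_{11} = 1,  t_{12} = 6.
The sequence repeats with period 11.
(1404 - 1) mod 11 = 6, so t_{1404} = t_7 = 3.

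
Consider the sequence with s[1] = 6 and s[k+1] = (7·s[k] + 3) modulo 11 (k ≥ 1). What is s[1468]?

0

s[1] = 6; s[2] = 1; s[3] = 10; s[4] = 7; s[5] = 8; s[6] = 4; s[7] = 9; s[8] = 0; s[9] = 3; s[10] = 2; s[11] = 6.
Since s[11] = s[1] = 6, the sequence is periodic with period 10.
So s[1468] = s[1 + ((1468-1) mod 10)] = s[8] = 0.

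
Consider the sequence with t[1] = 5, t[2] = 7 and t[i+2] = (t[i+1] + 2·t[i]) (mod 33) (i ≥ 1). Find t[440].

1

Listing terms: t[1] = 5, t[2] = 7, t[3] = 17, t[4] = 31, t[5] = 32, t[6] = 28, t[7] = 26, t[8] = 16, t[9] = 2, t[10] = 1, t[11] = 5, t[12] = 7.
The sequence repeats with period 10.
(440 - 1) mod 10 = 9, so t[440] = t[10] = 1.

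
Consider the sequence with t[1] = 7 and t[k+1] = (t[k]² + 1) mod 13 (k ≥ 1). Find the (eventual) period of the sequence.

We have t[1] = 7; t[2] = 11; t[3] = 5; t[4] = 0; t[5] = 1; t[6] = 2; t[7] = 5.
Since t[7] = t[3] = 5, the sequence is eventually periodic: after a pre-period of length 2 it cycles with period 4.

4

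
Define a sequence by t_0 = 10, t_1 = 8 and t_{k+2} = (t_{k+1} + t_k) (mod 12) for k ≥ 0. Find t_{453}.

10

t_0 = 10, t_1 = 8, t_2 = 6, t_3 = 2, t_4 = 8, t_5 = 10, t_6 = 6, t_7 = 4, t_8 = 10, t_9 = 2, t_{10} = 0, t_{11} = 2, t_{12} = 2, t_{13} = 4, t_{14} = 6, t_{15} = 10, t_{16} = 4, t_{17} = 2, t_{18} = 6, t_{19} = 8, t_{20} = 2, t_{21} = 10, t_{22} = 0, t_{23} = 10, t_{24} = 10, t_{25} = 8.
Since (t_{24}, t_{25}) = (t_0, t_1) = (10, 8) (two consecutive terms determine the rest), the sequence is periodic with period 24.
So t_{453} = t_{0 + ((453-0) mod 24)} = t_{21} = 10.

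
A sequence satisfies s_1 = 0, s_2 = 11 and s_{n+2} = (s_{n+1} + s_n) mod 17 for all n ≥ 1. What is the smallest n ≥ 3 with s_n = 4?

s_1 = 0; s_2 = 11; s_3 = 11; s_4 = 5; s_5 = 16; s_6 = 4; s_7 = 3; s_8 = 7; s_9 = 10; s_{10} = 0; s_{11} = 10; s_{12} = 10; s_{13} = 3; s_{14} = 13; s_{15} = 16; s_{16} = 12; s_{17} = 11; s_{18} = 6; s_{19} = 0; s_{20} = 6; s_{21} = 6; s_{22} = 12; s_{23} = 1; s_{24} = 13; s_{25} = 14; s_{26} = 10; s_{27} = 7; s_{28} = 0; s_{29} = 7; s_{30} = 7; s_{31} = 14; s_{32} = 4; s_{33} = 1; s_{34} = 5; s_{35} = 6; s_{36} = 11; s_{37} = 0; s_{38} = 11.
Since (s_{37}, s_{38}) = (s_1, s_2) = (0, 11) (two consecutive terms determine the rest), the sequence is periodic with period 36.
The value 4 first appears (with n ≥ 3) at s_6.

6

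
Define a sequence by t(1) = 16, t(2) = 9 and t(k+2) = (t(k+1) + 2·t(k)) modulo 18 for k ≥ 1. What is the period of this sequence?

18

t(1) = 16,  t(2) = 9,  t(3) = 5,  t(4) = 5,  t(5) = 15,  t(6) = 7,  t(7) = 1,  t(8) = 15,  t(9) = 17,  t(10) = 11,  t(11) = 9,  t(12) = 13,  t(13) = 13,  t(14) = 3,  t(15) = 11,  t(16) = 17,  t(17) = 3,  t(18) = 1,  t(19) = 7,  t(20) = 9,  t(21) = 5.
Since (t(20), t(21)) = (t(2), t(3)) = (9, 5) (two consecutive terms determine the rest), the sequence is eventually periodic: after a pre-period of length 1 it cycles with period 18.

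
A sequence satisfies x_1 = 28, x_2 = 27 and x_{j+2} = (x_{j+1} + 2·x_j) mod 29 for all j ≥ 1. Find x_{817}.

Computing terms: x_1 = 28,  x_2 = 27,  x_3 = 25,  x_4 = 21,  x_5 = 13,  x_6 = 26,  x_7 = 23,  x_8 = 17,  x_9 = 5,  x_{10} = 10,  x_{11} = 20,  x_{12} = 11,  x_{13} = 22,  x_{14} = 15,  x_{15} = 1,  x_{16} = 2,  x_{17} = 4,  x_{18} = 8,  x_{19} = 16,  x_{20} = 3,  x_{21} = 6,  x_{22} = 12,  x_{23} = 24,  x_{24} = 19,  x_{25} = 9,  x_{26} = 18,  x_{27} = 7,  x_{28} = 14,  x_{29} = 28,  x_{30} = 27.
The sequence repeats with period 28.
(817 - 1) mod 28 = 4, so x_{817} = x_5 = 13.

13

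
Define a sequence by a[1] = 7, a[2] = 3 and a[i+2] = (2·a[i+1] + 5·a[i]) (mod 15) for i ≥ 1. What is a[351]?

11

Listing terms: a[1] = 7; a[2] = 3; a[3] = 11; a[4] = 7; a[5] = 9; a[6] = 8; a[7] = 1; a[8] = 12; a[9] = 14; a[10] = 13; a[11] = 6; a[12] = 2; a[13] = 4; a[14] = 3; a[15] = 11.
Since (a[14], a[15]) = (a[2], a[3]) = (3, 11) (two consecutive terms determine the rest), the sequence is eventually periodic: after a pre-period of length 1 it cycles with period 12.
For i ≥ 2, a[i] depends only on (i - 2) mod 12. (351 - 2) mod 12 = 1, so a[351] = a[3] = 11.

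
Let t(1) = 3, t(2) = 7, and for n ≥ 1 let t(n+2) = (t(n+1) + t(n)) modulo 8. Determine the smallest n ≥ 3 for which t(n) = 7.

We have t(1) = 3,  t(2) = 7,  t(3) = 2,  t(4) = 1,  t(5) = 3,  t(6) = 4,  t(7) = 7,  t(8) = 3,  t(9) = 2,  t(10) = 5,  t(11) = 7,  t(12) = 4,  t(13) = 3,  t(14) = 7.
Since (t(13), t(14)) = (t(1), t(2)) = (3, 7) (two consecutive terms determine the rest), the sequence is periodic with period 12.
The value 7 first appears (with n ≥ 3) at t(7).

7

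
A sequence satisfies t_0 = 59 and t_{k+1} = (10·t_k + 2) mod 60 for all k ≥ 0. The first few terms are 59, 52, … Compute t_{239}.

Listing terms: t_0 = 59,  t_1 = 52,  t_2 = 42,  t_3 = 2,  t_4 = 22,  t_5 = 42.
Since t_5 = t_2 = 42, the sequence is eventually periodic: after a pre-period of length 2 it cycles with period 3.
For k ≥ 2, t_k depends only on (k - 2) mod 3. (239 - 2) mod 3 = 0, so t_{239} = t_2 = 42.

42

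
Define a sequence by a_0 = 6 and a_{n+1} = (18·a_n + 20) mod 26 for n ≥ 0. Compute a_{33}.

Listing terms: a_0 = 6,  a_1 = 24,  a_2 = 10,  a_3 = 18,  a_4 = 6.
Since a_4 = a_0 = 6, the sequence is periodic with period 4.
So a_{33} = a_{0 + ((33-0) mod 4)} = a_1 = 24.

24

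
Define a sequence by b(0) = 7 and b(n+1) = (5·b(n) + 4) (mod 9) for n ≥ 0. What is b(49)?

3

Computing terms: b(0) = 7; b(1) = 3; b(2) = 1; b(3) = 0; b(4) = 4; b(5) = 6; b(6) = 7.
The sequence repeats with period 6.
So b(49) = b(0 + ((49-0) mod 6)) = b(1) = 3.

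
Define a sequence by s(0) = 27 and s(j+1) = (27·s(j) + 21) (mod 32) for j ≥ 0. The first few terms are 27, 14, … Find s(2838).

23

Computing terms: s(0) = 27,  s(1) = 14,  s(2) = 15,  s(3) = 10,  s(4) = 3,  s(5) = 6,  s(6) = 23,  s(7) = 2,  s(8) = 11,  s(9) = 30,  s(10) = 31,  s(11) = 26,  s(12) = 19,  s(13) = 22,  s(14) = 7,  s(15) = 18,  s(16) = 27.
Since s(16) = s(0) = 27, the sequence is periodic with period 16.
(2838 - 0) mod 16 = 6, so s(2838) = s(6) = 23.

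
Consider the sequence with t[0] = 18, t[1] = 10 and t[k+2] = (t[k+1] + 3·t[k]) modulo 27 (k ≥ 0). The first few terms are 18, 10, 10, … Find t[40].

16

Computing terms: t[0] = 18,  t[1] = 10,  t[2] = 10,  t[3] = 13,  t[4] = 16,  t[5] = 1,  t[6] = 22,  t[7] = 25,  t[8] = 10,  t[9] = 4,  t[10] = 7,  t[11] = 19,  t[12] = 13,  t[13] = 16.
Since (t[12], t[13]) = (t[3], t[4]) = (13, 16) (two consecutive terms determine the rest), the sequence is eventually periodic: after a pre-period of length 3 it cycles with period 9.
For k ≥ 3, t[k] depends only on (k - 3) mod 9. (40 - 3) mod 9 = 1, so t[40] = t[4] = 16.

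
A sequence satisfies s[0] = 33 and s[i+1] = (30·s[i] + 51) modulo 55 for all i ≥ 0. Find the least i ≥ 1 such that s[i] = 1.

7

Computing terms: s[0] = 33,  s[1] = 51,  s[2] = 41,  s[3] = 16,  s[4] = 36,  s[5] = 31,  s[6] = 46,  s[7] = 1,  s[8] = 26,  s[9] = 6,  s[10] = 11,  s[11] = 51.
Since s[11] = s[1] = 51, the sequence is eventually periodic: after a pre-period of length 1 it cycles with period 10.
The value 1 first appears (with i ≥ 1) at s[7].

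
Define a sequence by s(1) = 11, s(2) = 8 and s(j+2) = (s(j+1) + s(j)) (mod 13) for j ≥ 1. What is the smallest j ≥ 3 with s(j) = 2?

s(1) = 11; s(2) = 8; s(3) = 6; s(4) = 1; s(5) = 7; s(6) = 8; s(7) = 2; s(8) = 10; s(9) = 12; s(10) = 9; s(11) = 8; s(12) = 4; s(13) = 12; s(14) = 3; s(15) = 2; s(16) = 5; s(17) = 7; s(18) = 12; s(19) = 6; s(20) = 5; s(21) = 11; s(22) = 3; s(23) = 1; s(24) = 4; s(25) = 5; s(26) = 9; s(27) = 1; s(28) = 10; s(29) = 11; s(30) = 8.
Since (s(29), s(30)) = (s(1), s(2)) = (11, 8) (two consecutive terms determine the rest), the sequence is periodic with period 28.
The value 2 first appears (with j ≥ 3) at s(7).

7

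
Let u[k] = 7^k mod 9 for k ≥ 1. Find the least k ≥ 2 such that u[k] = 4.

Computing terms: u[1] = 7, u[2] = 4, u[3] = 1, u[4] = 7.
Since u[4] = u[1] = 7, the sequence is periodic with period 3.
The value 4 first appears (with k ≥ 2) at u[2].

2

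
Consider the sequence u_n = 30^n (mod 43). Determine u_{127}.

We have u_1 = 30, u_2 = 40, u_3 = 39, u_4 = 9, u_5 = 12, u_6 = 16, u_7 = 7, u_8 = 38, u_9 = 22, u_{10} = 15, u_{11} = 20, u_{12} = 41, u_{13} = 26, u_{14} = 6, u_{15} = 8, u_{16} = 25, u_{17} = 19, u_{18} = 11, u_{19} = 29, u_{20} = 10, u_{21} = 42, u_{22} = 13, u_{23} = 3, u_{24} = 4, u_{25} = 34, u_{26} = 31, u_{27} = 27, u_{28} = 36, u_{29} = 5, u_{30} = 21, u_{31} = 28, u_{32} = 23, u_{33} = 2, u_{34} = 17, u_{35} = 37, u_{36} = 35, u_{37} = 18, u_{38} = 24, u_{39} = 32, u_{40} = 14, u_{41} = 33, u_{42} = 1, u_{43} = 30.
Since u_{43} = u_1 = 30, the sequence is periodic with period 42.
(127 - 1) mod 42 = 0, so u_{127} = u_1 = 30.

30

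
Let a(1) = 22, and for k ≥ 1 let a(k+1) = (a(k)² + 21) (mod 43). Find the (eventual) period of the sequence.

5

a(1) = 22; a(2) = 32; a(3) = 13; a(4) = 18; a(5) = 1; a(6) = 22.
Since a(6) = a(1) = 22, the sequence is periodic with period 5.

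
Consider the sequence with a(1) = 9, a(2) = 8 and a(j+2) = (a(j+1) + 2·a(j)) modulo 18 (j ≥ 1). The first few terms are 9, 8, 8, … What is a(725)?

Computing terms: a(1) = 9; a(2) = 8; a(3) = 8; a(4) = 6; a(5) = 4; a(6) = 16; a(7) = 6; a(8) = 2; a(9) = 14; a(10) = 0; a(11) = 10; a(12) = 10; a(13) = 12; a(14) = 14; a(15) = 2; a(16) = 12; a(17) = 16; a(18) = 4; a(19) = 0; a(20) = 8; a(21) = 8.
Since (a(20), a(21)) = (a(2), a(3)) = (8, 8) (two consecutive terms determine the rest), the sequence is eventually periodic: after a pre-period of length 1 it cycles with period 18.
For j ≥ 2, a(j) depends only on (j - 2) mod 18. (725 - 2) mod 18 = 3, so a(725) = a(5) = 4.

4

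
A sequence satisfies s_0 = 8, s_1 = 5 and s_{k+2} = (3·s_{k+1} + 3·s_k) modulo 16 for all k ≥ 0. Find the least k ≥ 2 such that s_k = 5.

13

Computing terms: s_0 = 8; s_1 = 5; s_2 = 7; s_3 = 4; s_4 = 1; s_5 = 15; s_6 = 0; s_7 = 13; s_8 = 7; s_9 = 12; s_{10} = 9; s_{11} = 15; s_{12} = 8; s_{13} = 5.
Since (s_{12}, s_{13}) = (s_0, s_1) = (8, 5) (two consecutive terms determine the rest), the sequence is periodic with period 12.
The value 5 next appears (with k ≥ 2) at s_{13}.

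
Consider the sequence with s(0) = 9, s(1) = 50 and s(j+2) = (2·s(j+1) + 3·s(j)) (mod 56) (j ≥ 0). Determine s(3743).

Computing terms: s(0) = 9, s(1) = 50, s(2) = 15, s(3) = 12, s(4) = 13, s(5) = 6, s(6) = 51, s(7) = 8, s(8) = 1, s(9) = 26, s(10) = 55, s(11) = 20, s(12) = 37, s(13) = 22, s(14) = 43, s(15) = 40, s(16) = 41, s(17) = 34, s(18) = 23, s(19) = 36, s(20) = 29, s(21) = 54, s(22) = 27, s(23) = 48, s(24) = 9, s(25) = 50.
Since (s(24), s(25)) = (s(0), s(1)) = (9, 50) (two consecutive terms determine the rest), the sequence is periodic with period 24.
So s(3743) = s(0 + ((3743-0) mod 24)) = s(23) = 48.

48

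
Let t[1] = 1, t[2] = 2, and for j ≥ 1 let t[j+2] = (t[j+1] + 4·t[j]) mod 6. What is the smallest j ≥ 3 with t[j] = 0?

3

Computing terms: t[1] = 1, t[2] = 2, t[3] = 0, t[4] = 2, t[5] = 2, t[6] = 4, t[7] = 0, t[8] = 4, t[9] = 4, t[10] = 2, t[11] = 0.
Since (t[10], t[11]) = (t[2], t[3]) = (2, 0) (two consecutive terms determine the rest), the sequence is eventually periodic: after a pre-period of length 1 it cycles with period 8.
The value 0 first appears (with j ≥ 3) at t[3].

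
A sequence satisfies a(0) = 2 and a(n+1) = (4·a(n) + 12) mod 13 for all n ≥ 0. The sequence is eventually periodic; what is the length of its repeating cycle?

a(0) = 2; a(1) = 7; a(2) = 1; a(3) = 3; a(4) = 11; a(5) = 4; a(6) = 2.
The sequence repeats with period 6.

6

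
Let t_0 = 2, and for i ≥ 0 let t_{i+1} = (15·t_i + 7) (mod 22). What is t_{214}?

18

t_0 = 2; t_1 = 15; t_2 = 12; t_3 = 11; t_4 = 18; t_5 = 13; t_6 = 4; t_7 = 1; t_8 = 0; t_9 = 7; t_{10} = 2.
The sequence repeats with period 10.
So t_{214} = t_{0 + ((214-0) mod 10)} = t_4 = 18.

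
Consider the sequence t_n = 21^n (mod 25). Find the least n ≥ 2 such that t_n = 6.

We have t_1 = 21,  t_2 = 16,  t_3 = 11,  t_4 = 6,  t_5 = 1,  t_6 = 21.
Since t_6 = t_1 = 21, the sequence is periodic with period 5.
The value 6 first appears (with n ≥ 2) at t_4.

4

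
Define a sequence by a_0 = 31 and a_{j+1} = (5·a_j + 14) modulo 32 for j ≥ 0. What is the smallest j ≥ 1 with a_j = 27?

2

Listing terms: a_0 = 31,  a_1 = 9,  a_2 = 27,  a_3 = 21,  a_4 = 23,  a_5 = 1,  a_6 = 19,  a_7 = 13,  a_8 = 15,  a_9 = 25,  a_{10} = 11,  a_{11} = 5,  a_{12} = 7,  a_{13} = 17,  a_{14} = 3,  a_{15} = 29,  a_{16} = 31.
Since a_{16} = a_0 = 31, the sequence is periodic with period 16.
The value 27 first appears (with j ≥ 1) at a_2.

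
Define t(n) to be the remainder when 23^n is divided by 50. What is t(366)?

Computing terms: t(0) = 1, t(1) = 23, t(2) = 29, t(3) = 17, t(4) = 41, t(5) = 43, t(6) = 39, t(7) = 47, t(8) = 31, t(9) = 13, t(10) = 49, t(11) = 27, t(12) = 21, t(13) = 33, t(14) = 9, t(15) = 7, t(16) = 11, t(17) = 3, t(18) = 19, t(19) = 37, t(20) = 1.
The sequence repeats with period 20.
So t(366) = t(0 + ((366-0) mod 20)) = t(6) = 39.

39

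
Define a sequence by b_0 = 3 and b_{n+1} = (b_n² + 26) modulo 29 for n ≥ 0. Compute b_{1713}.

13

b_0 = 3, b_1 = 6, b_2 = 4, b_3 = 13, b_4 = 21, b_5 = 3.
The sequence repeats with period 5.
So b_{1713} = b_{0 + ((1713-0) mod 5)} = b_3 = 13.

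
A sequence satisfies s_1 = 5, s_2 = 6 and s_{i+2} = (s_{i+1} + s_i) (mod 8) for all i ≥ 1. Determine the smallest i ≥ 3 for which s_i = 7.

Computing terms: s_1 = 5, s_2 = 6, s_3 = 3, s_4 = 1, s_5 = 4, s_6 = 5, s_7 = 1, s_8 = 6, s_9 = 7, s_{10} = 5, s_{11} = 4, s_{12} = 1, s_{13} = 5, s_{14} = 6.
Since (s_{13}, s_{14}) = (s_1, s_2) = (5, 6) (two consecutive terms determine the rest), the sequence is periodic with period 12.
The value 7 first appears (with i ≥ 3) at s_9.

9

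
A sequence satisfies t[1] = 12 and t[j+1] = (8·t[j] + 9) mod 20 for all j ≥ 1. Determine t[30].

5

Computing terms: t[1] = 12,  t[2] = 5,  t[3] = 9,  t[4] = 1,  t[5] = 17,  t[6] = 5.
Since t[6] = t[2] = 5, the sequence is eventually periodic: after a pre-period of length 1 it cycles with period 4.
For j ≥ 2, t[j] depends only on (j - 2) mod 4. (30 - 2) mod 4 = 0, so t[30] = t[2] = 5.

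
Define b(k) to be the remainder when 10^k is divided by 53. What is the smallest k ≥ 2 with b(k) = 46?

b(1) = 10,  b(2) = 47,  b(3) = 46,  b(4) = 36,  b(5) = 42,  b(6) = 49,  b(7) = 13,  b(8) = 24,  b(9) = 28,  b(10) = 15,  b(11) = 44,  b(12) = 16,  b(13) = 1,  b(14) = 10.
Since b(14) = b(1) = 10, the sequence is periodic with period 13.
The value 46 first appears (with k ≥ 2) at b(3).

3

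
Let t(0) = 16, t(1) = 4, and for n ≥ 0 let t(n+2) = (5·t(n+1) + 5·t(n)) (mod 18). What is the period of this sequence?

3

t(0) = 16; t(1) = 4; t(2) = 10; t(3) = 16; t(4) = 4.
Since (t(3), t(4)) = (t(0), t(1)) = (16, 4) (two consecutive terms determine the rest), the sequence is periodic with period 3.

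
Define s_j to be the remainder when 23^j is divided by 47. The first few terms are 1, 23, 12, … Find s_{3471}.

43

Computing terms: s_0 = 1, s_1 = 23, s_2 = 12, s_3 = 41, s_4 = 3, s_5 = 22, s_6 = 36, s_7 = 29, s_8 = 9, s_9 = 19, s_{10} = 14, s_{11} = 40, s_{12} = 27, s_{13} = 10, s_{14} = 42, s_{15} = 26, s_{16} = 34, s_{17} = 30, s_{18} = 32, s_{19} = 31, s_{20} = 8, s_{21} = 43, s_{22} = 2, s_{23} = 46, s_{24} = 24, s_{25} = 35, s_{26} = 6, s_{27} = 44, s_{28} = 25, s_{29} = 11, s_{30} = 18, s_{31} = 38, s_{32} = 28, s_{33} = 33, s_{34} = 7, s_{35} = 20, s_{36} = 37, s_{37} = 5, s_{38} = 21, s_{39} = 13, s_{40} = 17, s_{41} = 15, s_{42} = 16, s_{43} = 39, s_{44} = 4, s_{45} = 45, s_{46} = 1.
The sequence repeats with period 46.
(3471 - 0) mod 46 = 21, so s_{3471} = s_{21} = 43.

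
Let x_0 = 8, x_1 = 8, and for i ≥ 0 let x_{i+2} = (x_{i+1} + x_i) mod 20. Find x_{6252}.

x_0 = 8, x_1 = 8, x_2 = 16, x_3 = 4, x_4 = 0, x_5 = 4, x_6 = 4, x_7 = 8, x_8 = 12, x_9 = 0, x_{10} = 12, x_{11} = 12, x_{12} = 4, x_{13} = 16, x_{14} = 0, x_{15} = 16, x_{16} = 16, x_{17} = 12, x_{18} = 8, x_{19} = 0, x_{20} = 8, x_{21} = 8.
Since (x_{20}, x_{21}) = (x_0, x_1) = (8, 8) (two consecutive terms determine the rest), the sequence is periodic with period 20.
So x_{6252} = x_{0 + ((6252-0) mod 20)} = x_{12} = 4.

4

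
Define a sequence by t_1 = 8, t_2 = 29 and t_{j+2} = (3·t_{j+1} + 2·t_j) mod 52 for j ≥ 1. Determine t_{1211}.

Listing terms: t_1 = 8; t_2 = 29; t_3 = 51; t_4 = 3; t_5 = 7; t_6 = 27; t_7 = 43; t_8 = 27; t_9 = 11; t_{10} = 35; t_{11} = 23; t_{12} = 35; t_{13} = 47; t_{14} = 3; t_{15} = 51; t_{16} = 3.
Since (t_{15}, t_{16}) = (t_3, t_4) = (51, 3) (two consecutive terms determine the rest), the sequence is eventually periodic: after a pre-period of length 2 it cycles with period 12.
For j ≥ 3, t_j depends only on (j - 3) mod 12. (1211 - 3) mod 12 = 8, so t_{1211} = t_{11} = 23.

23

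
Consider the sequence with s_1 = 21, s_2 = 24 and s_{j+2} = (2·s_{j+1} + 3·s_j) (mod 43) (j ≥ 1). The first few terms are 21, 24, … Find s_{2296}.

2

Computing terms: s_1 = 21, s_2 = 24, s_3 = 25, s_4 = 36, s_5 = 18, s_6 = 15, s_7 = 41, s_8 = 41, s_9 = 33, s_{10} = 17, s_{11} = 4, s_{12} = 16, s_{13} = 1, s_{14} = 7, s_{15} = 17, s_{16} = 12, s_{17} = 32, s_{18} = 14, s_{19} = 38, s_{20} = 32, s_{21} = 6, s_{22} = 22, s_{23} = 19, s_{24} = 18, s_{25} = 7, s_{26} = 25, s_{27} = 28, s_{28} = 2, s_{29} = 2, s_{30} = 10, s_{31} = 26, s_{32} = 39, s_{33} = 27, s_{34} = 42, s_{35} = 36, s_{36} = 26, s_{37} = 31, s_{38} = 11, s_{39} = 29, s_{40} = 5, s_{41} = 11, s_{42} = 37, s_{43} = 21, s_{44} = 24.
Since (s_{43}, s_{44}) = (s_1, s_2) = (21, 24) (two consecutive terms determine the rest), the sequence is periodic with period 42.
(2296 - 1) mod 42 = 27, so s_{2296} = s_{28} = 2.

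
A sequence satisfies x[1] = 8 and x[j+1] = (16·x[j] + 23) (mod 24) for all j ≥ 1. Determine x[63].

We have x[1] = 8, x[2] = 7, x[3] = 15, x[4] = 23, x[5] = 7.
Since x[5] = x[2] = 7, the sequence is eventually periodic: after a pre-period of length 1 it cycles with period 3.
For j ≥ 2, x[j] depends only on (j - 2) mod 3. (63 - 2) mod 3 = 1, so x[63] = x[3] = 15.

15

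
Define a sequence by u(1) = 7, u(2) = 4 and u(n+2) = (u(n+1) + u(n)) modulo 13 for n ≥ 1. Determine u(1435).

2

u(1) = 7,  u(2) = 4,  u(3) = 11,  u(4) = 2,  u(5) = 0,  u(6) = 2,  u(7) = 2,  u(8) = 4,  u(9) = 6,  u(10) = 10,  u(11) = 3,  u(12) = 0,  u(13) = 3,  u(14) = 3,  u(15) = 6,  u(16) = 9,  u(17) = 2,  u(18) = 11,  u(19) = 0,  u(20) = 11,  u(21) = 11,  u(22) = 9,  u(23) = 7,  u(24) = 3,  u(25) = 10,  u(26) = 0,  u(27) = 10,  u(28) = 10,  u(29) = 7,  u(30) = 4.
Since (u(29), u(30)) = (u(1), u(2)) = (7, 4) (two consecutive terms determine the rest), the sequence is periodic with period 28.
(1435 - 1) mod 28 = 6, so u(1435) = u(7) = 2.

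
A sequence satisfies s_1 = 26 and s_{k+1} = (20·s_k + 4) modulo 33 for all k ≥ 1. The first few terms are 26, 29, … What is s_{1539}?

Computing terms: s_1 = 26,  s_2 = 29,  s_3 = 23,  s_4 = 2,  s_5 = 11,  s_6 = 26.
Since s_6 = s_1 = 26, the sequence is periodic with period 5.
So s_{1539} = s_{1 + ((1539-1) mod 5)} = s_4 = 2.

2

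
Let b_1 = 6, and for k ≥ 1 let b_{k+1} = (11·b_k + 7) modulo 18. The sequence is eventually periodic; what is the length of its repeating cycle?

We have b_1 = 6,  b_2 = 1,  b_3 = 0,  b_4 = 7,  b_5 = 12,  b_6 = 13,  b_7 = 6.
The sequence repeats with period 6.

6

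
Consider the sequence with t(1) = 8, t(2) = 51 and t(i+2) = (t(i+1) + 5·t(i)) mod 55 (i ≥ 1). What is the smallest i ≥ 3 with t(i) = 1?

6

Computing terms: t(1) = 8, t(2) = 51, t(3) = 36, t(4) = 16, t(5) = 31, t(6) = 1, t(7) = 46, t(8) = 51, t(9) = 6, t(10) = 41, t(11) = 16, t(12) = 1, t(13) = 26, t(14) = 31, t(15) = 51, t(16) = 41, t(17) = 21, t(18) = 6, t(19) = 1, t(20) = 31, t(21) = 36, t(22) = 26, t(23) = 41, t(24) = 6, t(25) = 46, t(26) = 21, t(27) = 31, t(28) = 26, t(29) = 16, t(30) = 36, t(31) = 6, t(32) = 21, t(33) = 51, t(34) = 46, t(35) = 26, t(36) = 36, t(37) = 1, t(38) = 16, t(39) = 21, t(40) = 46, t(41) = 41, t(42) = 51, t(43) = 36.
Since (t(42), t(43)) = (t(2), t(3)) = (51, 36) (two consecutive terms determine the rest), the sequence is eventually periodic: after a pre-period of length 1 it cycles with period 40.
The value 1 first appears (with i ≥ 3) at t(6).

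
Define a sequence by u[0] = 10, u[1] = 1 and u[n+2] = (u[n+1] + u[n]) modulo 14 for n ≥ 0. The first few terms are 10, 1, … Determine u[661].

Computing terms: u[0] = 10,  u[1] = 1,  u[2] = 11,  u[3] = 12,  u[4] = 9,  u[5] = 7,  u[6] = 2,  u[7] = 9,  u[8] = 11,  u[9] = 6,  u[10] = 3,  u[11] = 9,  u[12] = 12,  u[13] = 7,  u[14] = 5,  u[15] = 12,  u[16] = 3,  u[17] = 1,  u[18] = 4,  u[19] = 5,  u[20] = 9,  u[21] = 0,  u[22] = 9,  u[23] = 9,  u[24] = 4,  u[25] = 13,  u[26] = 3,  u[27] = 2,  u[28] = 5,  u[29] = 7,  u[30] = 12,  u[31] = 5,  u[32] = 3,  u[33] = 8,  u[34] = 11,  u[35] = 5,  u[36] = 2,  u[37] = 7,  u[38] = 9,  u[39] = 2,  u[40] = 11,  u[41] = 13,  u[42] = 10,  u[43] = 9,  u[44] = 5,  u[45] = 0,  u[46] = 5,  u[47] = 5,  u[48] = 10,  u[49] = 1.
Since (u[48], u[49]) = (u[0], u[1]) = (10, 1) (two consecutive terms determine the rest), the sequence is periodic with period 48.
So u[661] = u[0 + ((661-0) mod 48)] = u[37] = 7.

7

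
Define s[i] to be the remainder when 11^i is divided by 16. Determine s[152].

1

Listing terms: s[0] = 1; s[1] = 11; s[2] = 9; s[3] = 3; s[4] = 1.
The sequence repeats with period 4.
(152 - 0) mod 4 = 0, so s[152] = s[0] = 1.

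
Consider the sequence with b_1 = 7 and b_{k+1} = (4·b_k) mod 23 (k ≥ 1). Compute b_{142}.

22

b_1 = 7, b_2 = 5, b_3 = 20, b_4 = 11, b_5 = 21, b_6 = 15, b_7 = 14, b_8 = 10, b_9 = 17, b_{10} = 22, b_{11} = 19, b_{12} = 7.
Since b_{12} = b_1 = 7, the sequence is periodic with period 11.
So b_{142} = b_{1 + ((142-1) mod 11)} = b_{10} = 22.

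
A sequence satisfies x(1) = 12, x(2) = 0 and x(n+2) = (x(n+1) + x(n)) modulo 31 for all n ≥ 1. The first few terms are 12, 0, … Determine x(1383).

Listing terms: x(1) = 12; x(2) = 0; x(3) = 12; x(4) = 12; x(5) = 24; x(6) = 5; x(7) = 29; x(8) = 3; x(9) = 1; x(10) = 4; x(11) = 5; x(12) = 9; x(13) = 14; x(14) = 23; x(15) = 6; x(16) = 29; x(17) = 4; x(18) = 2; x(19) = 6; x(20) = 8; x(21) = 14; x(22) = 22; x(23) = 5; x(24) = 27; x(25) = 1; x(26) = 28; x(27) = 29; x(28) = 26; x(29) = 24; x(30) = 19; x(31) = 12; x(32) = 0.
The sequence repeats with period 30.
So x(1383) = x(1 + ((1383-1) mod 30)) = x(3) = 12.

12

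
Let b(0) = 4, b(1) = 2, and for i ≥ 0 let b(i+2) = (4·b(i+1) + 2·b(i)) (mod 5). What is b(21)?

We have b(0) = 4, b(1) = 2, b(2) = 1, b(3) = 3, b(4) = 4, b(5) = 2.
Since (b(4), b(5)) = (b(0), b(1)) = (4, 2) (two consecutive terms determine the rest), the sequence is periodic with period 4.
(21 - 0) mod 4 = 1, so b(21) = b(1) = 2.

2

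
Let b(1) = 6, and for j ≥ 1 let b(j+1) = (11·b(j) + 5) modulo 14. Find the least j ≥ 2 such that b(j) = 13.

b(1) = 6, b(2) = 1, b(3) = 2, b(4) = 13, b(5) = 8, b(6) = 9, b(7) = 6.
The sequence repeats with period 6.
The value 13 first appears (with j ≥ 2) at b(4).

4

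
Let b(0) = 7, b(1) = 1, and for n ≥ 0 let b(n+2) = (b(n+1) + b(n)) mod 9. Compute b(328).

1

b(0) = 7, b(1) = 1, b(2) = 8, b(3) = 0, b(4) = 8, b(5) = 8, b(6) = 7, b(7) = 6, b(8) = 4, b(9) = 1, b(10) = 5, b(11) = 6, b(12) = 2, b(13) = 8, b(14) = 1, b(15) = 0, b(16) = 1, b(17) = 1, b(18) = 2, b(19) = 3, b(20) = 5, b(21) = 8, b(22) = 4, b(23) = 3, b(24) = 7, b(25) = 1.
Since (b(24), b(25)) = (b(0), b(1)) = (7, 1) (two consecutive terms determine the rest), the sequence is periodic with period 24.
So b(328) = b(0 + ((328-0) mod 24)) = b(16) = 1.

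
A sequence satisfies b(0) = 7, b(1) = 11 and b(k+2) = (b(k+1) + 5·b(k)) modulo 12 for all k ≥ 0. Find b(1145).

8

Computing terms: b(0) = 7; b(1) = 11; b(2) = 10; b(3) = 5; b(4) = 7; b(5) = 8; b(6) = 7; b(7) = 11.
Since (b(6), b(7)) = (b(0), b(1)) = (7, 11) (two consecutive terms determine the rest), the sequence is periodic with period 6.
(1145 - 0) mod 6 = 5, so b(1145) = b(5) = 8.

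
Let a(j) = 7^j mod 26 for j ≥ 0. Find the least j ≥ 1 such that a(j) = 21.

9

a(0) = 1; a(1) = 7; a(2) = 23; a(3) = 5; a(4) = 9; a(5) = 11; a(6) = 25; a(7) = 19; a(8) = 3; a(9) = 21; a(10) = 17; a(11) = 15; a(12) = 1.
The sequence repeats with period 12.
The value 21 first appears (with j ≥ 1) at a(9).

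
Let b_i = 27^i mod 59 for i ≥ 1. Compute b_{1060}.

53

Listing terms: b_1 = 27,  b_2 = 21,  b_3 = 36,  b_4 = 28,  b_5 = 48,  b_6 = 57,  b_7 = 5,  b_8 = 17,  b_9 = 46,  b_{10} = 3,  b_{11} = 22,  b_{12} = 4,  b_{13} = 49,  b_{14} = 25,  b_{15} = 26,  b_{16} = 53,  b_{17} = 15,  b_{18} = 51,  b_{19} = 20,  b_{20} = 9,  b_{21} = 7,  b_{22} = 12,  b_{23} = 29,  b_{24} = 16,  b_{25} = 19,  b_{26} = 41,  b_{27} = 45,  b_{28} = 35,  b_{29} = 1,  b_{30} = 27.
Since b_{30} = b_1 = 27, the sequence is periodic with period 29.
(1060 - 1) mod 29 = 15, so b_{1060} = b_{16} = 53.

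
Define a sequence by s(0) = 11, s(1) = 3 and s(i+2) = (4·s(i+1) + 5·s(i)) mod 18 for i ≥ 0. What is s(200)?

Listing terms: s(0) = 11, s(1) = 3, s(2) = 13, s(3) = 13, s(4) = 9, s(5) = 11, s(6) = 17, s(7) = 15, s(8) = 1, s(9) = 7, s(10) = 15, s(11) = 5, s(12) = 5, s(13) = 9, s(14) = 7, s(15) = 1, s(16) = 3, s(17) = 17, s(18) = 11, s(19) = 3.
Since (s(18), s(19)) = (s(0), s(1)) = (11, 3) (two consecutive terms determine the rest), the sequence is periodic with period 18.
(200 - 0) mod 18 = 2, so s(200) = s(2) = 13.

13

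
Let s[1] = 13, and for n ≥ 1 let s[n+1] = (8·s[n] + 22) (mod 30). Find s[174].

Computing terms: s[1] = 13, s[2] = 6, s[3] = 10, s[4] = 12, s[5] = 28, s[6] = 6.
Since s[6] = s[2] = 6, the sequence is eventually periodic: after a pre-period of length 1 it cycles with period 4.
For n ≥ 2, s[n] depends only on (n - 2) mod 4. (174 - 2) mod 4 = 0, so s[174] = s[2] = 6.

6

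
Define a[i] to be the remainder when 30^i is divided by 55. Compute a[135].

Computing terms: a[1] = 30; a[2] = 20; a[3] = 50; a[4] = 15; a[5] = 10; a[6] = 25; a[7] = 35; a[8] = 5; a[9] = 40; a[10] = 45; a[11] = 30.
The sequence repeats with period 10.
(135 - 1) mod 10 = 4, so a[135] = a[5] = 10.

10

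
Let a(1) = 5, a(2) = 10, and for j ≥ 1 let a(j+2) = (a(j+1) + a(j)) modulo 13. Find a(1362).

1

We have a(1) = 5; a(2) = 10; a(3) = 2; a(4) = 12; a(5) = 1; a(6) = 0; a(7) = 1; a(8) = 1; a(9) = 2; a(10) = 3; a(11) = 5; a(12) = 8; a(13) = 0; a(14) = 8; a(15) = 8; a(16) = 3; a(17) = 11; a(18) = 1; a(19) = 12; a(20) = 0; a(21) = 12; a(22) = 12; a(23) = 11; a(24) = 10; a(25) = 8; a(26) = 5; a(27) = 0; a(28) = 5; a(29) = 5; a(30) = 10.
Since (a(29), a(30)) = (a(1), a(2)) = (5, 10) (two consecutive terms determine the rest), the sequence is periodic with period 28.
So a(1362) = a(1 + ((1362-1) mod 28)) = a(18) = 1.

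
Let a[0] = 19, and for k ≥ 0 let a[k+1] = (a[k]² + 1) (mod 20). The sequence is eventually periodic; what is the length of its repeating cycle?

6

a[0] = 19, a[1] = 2, a[2] = 5, a[3] = 6, a[4] = 17, a[5] = 10, a[6] = 1, a[7] = 2.
Since a[7] = a[1] = 2, the sequence is eventually periodic: after a pre-period of length 1 it cycles with period 6.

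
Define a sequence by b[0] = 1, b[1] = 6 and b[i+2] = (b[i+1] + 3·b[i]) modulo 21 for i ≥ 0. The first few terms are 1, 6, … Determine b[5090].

9

Listing terms: b[0] = 1,  b[1] = 6,  b[2] = 9,  b[3] = 6,  b[4] = 12,  b[5] = 9,  b[6] = 3,  b[7] = 9,  b[8] = 18,  b[9] = 3,  b[10] = 15,  b[11] = 3,  b[12] = 6,  b[13] = 15,  b[14] = 12,  b[15] = 15,  b[16] = 9,  b[17] = 12,  b[18] = 18,  b[19] = 12,  b[20] = 3,  b[21] = 18,  b[22] = 6,  b[23] = 18,  b[24] = 15,  b[25] = 6,  b[26] = 9.
Since (b[25], b[26]) = (b[1], b[2]) = (6, 9) (two consecutive terms determine the rest), the sequence is eventually periodic: after a pre-period of length 1 it cycles with period 24.
For i ≥ 1, b[i] depends only on (i - 1) mod 24. (5090 - 1) mod 24 = 1, so b[5090] = b[2] = 9.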